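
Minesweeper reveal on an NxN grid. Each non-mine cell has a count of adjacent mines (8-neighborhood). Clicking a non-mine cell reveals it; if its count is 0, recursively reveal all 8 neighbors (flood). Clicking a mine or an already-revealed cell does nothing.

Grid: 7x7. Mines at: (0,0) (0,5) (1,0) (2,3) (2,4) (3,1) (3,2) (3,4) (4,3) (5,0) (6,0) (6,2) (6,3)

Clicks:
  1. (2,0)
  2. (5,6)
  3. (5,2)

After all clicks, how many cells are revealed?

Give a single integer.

Click 1 (2,0) count=2: revealed 1 new [(2,0)] -> total=1
Click 2 (5,6) count=0: revealed 15 new [(1,5) (1,6) (2,5) (2,6) (3,5) (3,6) (4,4) (4,5) (4,6) (5,4) (5,5) (5,6) (6,4) (6,5) (6,6)] -> total=16
Click 3 (5,2) count=3: revealed 1 new [(5,2)] -> total=17

Answer: 17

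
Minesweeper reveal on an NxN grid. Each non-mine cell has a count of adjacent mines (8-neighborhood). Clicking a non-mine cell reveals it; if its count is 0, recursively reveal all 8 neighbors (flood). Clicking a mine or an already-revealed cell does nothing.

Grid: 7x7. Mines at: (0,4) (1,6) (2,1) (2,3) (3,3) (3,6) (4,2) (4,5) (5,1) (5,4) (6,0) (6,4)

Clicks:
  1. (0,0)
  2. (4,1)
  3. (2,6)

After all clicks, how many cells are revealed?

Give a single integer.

Answer: 10

Derivation:
Click 1 (0,0) count=0: revealed 8 new [(0,0) (0,1) (0,2) (0,3) (1,0) (1,1) (1,2) (1,3)] -> total=8
Click 2 (4,1) count=2: revealed 1 new [(4,1)] -> total=9
Click 3 (2,6) count=2: revealed 1 new [(2,6)] -> total=10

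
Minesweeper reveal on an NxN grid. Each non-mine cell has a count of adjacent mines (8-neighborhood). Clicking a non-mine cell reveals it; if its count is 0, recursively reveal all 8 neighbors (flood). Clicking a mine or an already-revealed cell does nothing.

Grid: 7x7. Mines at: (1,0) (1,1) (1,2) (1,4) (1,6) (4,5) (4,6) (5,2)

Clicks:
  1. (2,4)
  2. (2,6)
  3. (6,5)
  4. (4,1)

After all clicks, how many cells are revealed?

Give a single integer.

Click 1 (2,4) count=1: revealed 1 new [(2,4)] -> total=1
Click 2 (2,6) count=1: revealed 1 new [(2,6)] -> total=2
Click 3 (6,5) count=0: revealed 8 new [(5,3) (5,4) (5,5) (5,6) (6,3) (6,4) (6,5) (6,6)] -> total=10
Click 4 (4,1) count=1: revealed 1 new [(4,1)] -> total=11

Answer: 11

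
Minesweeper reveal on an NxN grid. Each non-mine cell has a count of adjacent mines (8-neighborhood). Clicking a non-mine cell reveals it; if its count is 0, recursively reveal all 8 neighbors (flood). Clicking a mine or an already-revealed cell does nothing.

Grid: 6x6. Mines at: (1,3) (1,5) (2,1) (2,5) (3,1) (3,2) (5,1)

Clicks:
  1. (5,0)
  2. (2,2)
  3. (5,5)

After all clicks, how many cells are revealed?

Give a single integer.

Click 1 (5,0) count=1: revealed 1 new [(5,0)] -> total=1
Click 2 (2,2) count=4: revealed 1 new [(2,2)] -> total=2
Click 3 (5,5) count=0: revealed 11 new [(3,3) (3,4) (3,5) (4,2) (4,3) (4,4) (4,5) (5,2) (5,3) (5,4) (5,5)] -> total=13

Answer: 13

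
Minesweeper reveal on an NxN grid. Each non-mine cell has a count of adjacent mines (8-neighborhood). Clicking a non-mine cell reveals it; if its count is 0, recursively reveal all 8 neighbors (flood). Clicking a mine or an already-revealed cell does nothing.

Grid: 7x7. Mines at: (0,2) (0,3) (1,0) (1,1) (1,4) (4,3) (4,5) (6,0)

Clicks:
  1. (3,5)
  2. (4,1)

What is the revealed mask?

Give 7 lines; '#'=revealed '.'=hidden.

Click 1 (3,5) count=1: revealed 1 new [(3,5)] -> total=1
Click 2 (4,1) count=0: revealed 12 new [(2,0) (2,1) (2,2) (3,0) (3,1) (3,2) (4,0) (4,1) (4,2) (5,0) (5,1) (5,2)] -> total=13

Answer: .......
.......
###....
###..#.
###....
###....
.......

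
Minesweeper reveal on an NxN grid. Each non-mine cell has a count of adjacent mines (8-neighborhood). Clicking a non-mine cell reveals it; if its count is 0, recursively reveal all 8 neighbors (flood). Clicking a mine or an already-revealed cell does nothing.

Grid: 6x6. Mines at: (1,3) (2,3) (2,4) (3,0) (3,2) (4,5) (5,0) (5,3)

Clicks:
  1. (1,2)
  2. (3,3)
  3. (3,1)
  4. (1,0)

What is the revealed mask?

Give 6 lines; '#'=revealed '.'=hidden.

Answer: ###...
###...
###...
.#.#..
......
......

Derivation:
Click 1 (1,2) count=2: revealed 1 new [(1,2)] -> total=1
Click 2 (3,3) count=3: revealed 1 new [(3,3)] -> total=2
Click 3 (3,1) count=2: revealed 1 new [(3,1)] -> total=3
Click 4 (1,0) count=0: revealed 8 new [(0,0) (0,1) (0,2) (1,0) (1,1) (2,0) (2,1) (2,2)] -> total=11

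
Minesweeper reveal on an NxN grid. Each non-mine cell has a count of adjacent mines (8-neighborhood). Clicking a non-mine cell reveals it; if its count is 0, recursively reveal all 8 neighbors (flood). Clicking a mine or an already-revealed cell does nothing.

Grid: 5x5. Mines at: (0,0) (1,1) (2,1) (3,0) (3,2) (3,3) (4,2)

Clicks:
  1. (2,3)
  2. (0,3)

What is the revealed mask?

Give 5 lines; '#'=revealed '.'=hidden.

Answer: ..###
..###
..###
.....
.....

Derivation:
Click 1 (2,3) count=2: revealed 1 new [(2,3)] -> total=1
Click 2 (0,3) count=0: revealed 8 new [(0,2) (0,3) (0,4) (1,2) (1,3) (1,4) (2,2) (2,4)] -> total=9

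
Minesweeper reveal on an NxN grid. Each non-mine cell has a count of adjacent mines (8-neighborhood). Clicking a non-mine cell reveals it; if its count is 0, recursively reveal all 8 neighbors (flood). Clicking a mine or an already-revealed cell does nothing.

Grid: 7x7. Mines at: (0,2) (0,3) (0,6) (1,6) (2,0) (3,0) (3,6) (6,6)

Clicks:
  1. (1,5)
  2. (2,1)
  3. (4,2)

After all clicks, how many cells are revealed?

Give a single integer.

Click 1 (1,5) count=2: revealed 1 new [(1,5)] -> total=1
Click 2 (2,1) count=2: revealed 1 new [(2,1)] -> total=2
Click 3 (4,2) count=0: revealed 31 new [(1,1) (1,2) (1,3) (1,4) (2,2) (2,3) (2,4) (2,5) (3,1) (3,2) (3,3) (3,4) (3,5) (4,0) (4,1) (4,2) (4,3) (4,4) (4,5) (5,0) (5,1) (5,2) (5,3) (5,4) (5,5) (6,0) (6,1) (6,2) (6,3) (6,4) (6,5)] -> total=33

Answer: 33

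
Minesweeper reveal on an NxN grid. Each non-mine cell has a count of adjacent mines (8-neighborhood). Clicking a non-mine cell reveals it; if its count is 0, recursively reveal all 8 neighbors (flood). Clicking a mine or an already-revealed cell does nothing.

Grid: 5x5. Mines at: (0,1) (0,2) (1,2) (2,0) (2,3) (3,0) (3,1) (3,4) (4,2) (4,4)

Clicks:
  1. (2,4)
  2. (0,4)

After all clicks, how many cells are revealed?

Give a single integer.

Click 1 (2,4) count=2: revealed 1 new [(2,4)] -> total=1
Click 2 (0,4) count=0: revealed 4 new [(0,3) (0,4) (1,3) (1,4)] -> total=5

Answer: 5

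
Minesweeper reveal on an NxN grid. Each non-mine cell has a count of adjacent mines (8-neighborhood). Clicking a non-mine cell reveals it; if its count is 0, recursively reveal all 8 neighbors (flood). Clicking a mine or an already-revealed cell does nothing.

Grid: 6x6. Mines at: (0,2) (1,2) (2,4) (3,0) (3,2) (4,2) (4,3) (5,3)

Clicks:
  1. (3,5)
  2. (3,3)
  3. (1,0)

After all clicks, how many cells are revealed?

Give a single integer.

Click 1 (3,5) count=1: revealed 1 new [(3,5)] -> total=1
Click 2 (3,3) count=4: revealed 1 new [(3,3)] -> total=2
Click 3 (1,0) count=0: revealed 6 new [(0,0) (0,1) (1,0) (1,1) (2,0) (2,1)] -> total=8

Answer: 8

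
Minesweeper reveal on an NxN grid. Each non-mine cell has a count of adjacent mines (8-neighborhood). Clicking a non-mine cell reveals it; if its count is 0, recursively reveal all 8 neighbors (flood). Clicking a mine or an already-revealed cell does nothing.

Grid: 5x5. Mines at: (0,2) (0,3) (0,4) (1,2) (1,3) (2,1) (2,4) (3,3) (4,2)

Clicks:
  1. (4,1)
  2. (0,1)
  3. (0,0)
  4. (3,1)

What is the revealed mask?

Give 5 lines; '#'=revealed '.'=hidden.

Answer: ##...
##...
.....
.#...
.#...

Derivation:
Click 1 (4,1) count=1: revealed 1 new [(4,1)] -> total=1
Click 2 (0,1) count=2: revealed 1 new [(0,1)] -> total=2
Click 3 (0,0) count=0: revealed 3 new [(0,0) (1,0) (1,1)] -> total=5
Click 4 (3,1) count=2: revealed 1 new [(3,1)] -> total=6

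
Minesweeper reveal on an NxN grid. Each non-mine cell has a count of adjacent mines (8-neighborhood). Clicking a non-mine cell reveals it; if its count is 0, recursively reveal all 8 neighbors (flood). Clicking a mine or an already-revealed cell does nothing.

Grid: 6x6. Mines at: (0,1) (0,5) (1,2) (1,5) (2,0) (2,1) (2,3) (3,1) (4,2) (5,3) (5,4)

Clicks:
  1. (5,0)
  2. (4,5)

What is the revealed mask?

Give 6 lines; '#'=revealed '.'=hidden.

Answer: ......
......
......
......
##...#
##....

Derivation:
Click 1 (5,0) count=0: revealed 4 new [(4,0) (4,1) (5,0) (5,1)] -> total=4
Click 2 (4,5) count=1: revealed 1 new [(4,5)] -> total=5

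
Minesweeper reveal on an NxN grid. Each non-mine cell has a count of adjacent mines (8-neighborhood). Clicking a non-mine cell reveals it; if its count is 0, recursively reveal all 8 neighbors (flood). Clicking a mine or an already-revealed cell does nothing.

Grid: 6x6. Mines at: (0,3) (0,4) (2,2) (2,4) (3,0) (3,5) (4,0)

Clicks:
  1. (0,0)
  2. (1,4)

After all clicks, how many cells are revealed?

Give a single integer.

Answer: 9

Derivation:
Click 1 (0,0) count=0: revealed 8 new [(0,0) (0,1) (0,2) (1,0) (1,1) (1,2) (2,0) (2,1)] -> total=8
Click 2 (1,4) count=3: revealed 1 new [(1,4)] -> total=9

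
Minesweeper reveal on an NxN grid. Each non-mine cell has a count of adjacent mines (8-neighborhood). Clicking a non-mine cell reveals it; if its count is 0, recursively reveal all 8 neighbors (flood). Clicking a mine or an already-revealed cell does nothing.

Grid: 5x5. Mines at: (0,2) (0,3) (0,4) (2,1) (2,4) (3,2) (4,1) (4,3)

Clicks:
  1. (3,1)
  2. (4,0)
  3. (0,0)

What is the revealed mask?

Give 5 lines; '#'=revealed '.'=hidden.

Answer: ##...
##...
.....
.#...
#....

Derivation:
Click 1 (3,1) count=3: revealed 1 new [(3,1)] -> total=1
Click 2 (4,0) count=1: revealed 1 new [(4,0)] -> total=2
Click 3 (0,0) count=0: revealed 4 new [(0,0) (0,1) (1,0) (1,1)] -> total=6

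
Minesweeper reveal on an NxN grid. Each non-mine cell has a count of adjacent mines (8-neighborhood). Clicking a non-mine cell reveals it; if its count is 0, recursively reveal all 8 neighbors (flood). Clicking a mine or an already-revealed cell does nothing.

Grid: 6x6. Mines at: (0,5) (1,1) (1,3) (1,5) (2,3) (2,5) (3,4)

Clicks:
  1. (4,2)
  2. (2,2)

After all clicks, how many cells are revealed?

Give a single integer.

Answer: 19

Derivation:
Click 1 (4,2) count=0: revealed 19 new [(2,0) (2,1) (2,2) (3,0) (3,1) (3,2) (3,3) (4,0) (4,1) (4,2) (4,3) (4,4) (4,5) (5,0) (5,1) (5,2) (5,3) (5,4) (5,5)] -> total=19
Click 2 (2,2) count=3: revealed 0 new [(none)] -> total=19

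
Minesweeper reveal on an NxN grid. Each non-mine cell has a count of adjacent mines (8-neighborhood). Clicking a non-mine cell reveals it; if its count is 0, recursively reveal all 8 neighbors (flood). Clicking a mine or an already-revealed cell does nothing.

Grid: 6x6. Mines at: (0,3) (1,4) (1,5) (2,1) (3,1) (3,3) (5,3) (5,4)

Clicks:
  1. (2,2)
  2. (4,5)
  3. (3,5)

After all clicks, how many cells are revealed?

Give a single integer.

Answer: 7

Derivation:
Click 1 (2,2) count=3: revealed 1 new [(2,2)] -> total=1
Click 2 (4,5) count=1: revealed 1 new [(4,5)] -> total=2
Click 3 (3,5) count=0: revealed 5 new [(2,4) (2,5) (3,4) (3,5) (4,4)] -> total=7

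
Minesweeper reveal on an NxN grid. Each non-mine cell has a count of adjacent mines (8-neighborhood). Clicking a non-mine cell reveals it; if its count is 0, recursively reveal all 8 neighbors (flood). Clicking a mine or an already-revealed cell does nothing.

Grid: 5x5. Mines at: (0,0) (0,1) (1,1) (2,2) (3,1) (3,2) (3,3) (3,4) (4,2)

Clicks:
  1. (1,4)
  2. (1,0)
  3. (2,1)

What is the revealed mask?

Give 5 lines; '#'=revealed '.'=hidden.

Click 1 (1,4) count=0: revealed 8 new [(0,2) (0,3) (0,4) (1,2) (1,3) (1,4) (2,3) (2,4)] -> total=8
Click 2 (1,0) count=3: revealed 1 new [(1,0)] -> total=9
Click 3 (2,1) count=4: revealed 1 new [(2,1)] -> total=10

Answer: ..###
#.###
.#.##
.....
.....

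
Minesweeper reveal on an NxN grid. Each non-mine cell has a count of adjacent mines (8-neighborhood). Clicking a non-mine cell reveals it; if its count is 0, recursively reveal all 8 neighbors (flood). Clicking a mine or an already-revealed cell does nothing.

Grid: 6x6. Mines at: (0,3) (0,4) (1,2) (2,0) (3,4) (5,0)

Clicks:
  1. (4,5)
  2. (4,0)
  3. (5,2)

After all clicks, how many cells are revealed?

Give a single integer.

Click 1 (4,5) count=1: revealed 1 new [(4,5)] -> total=1
Click 2 (4,0) count=1: revealed 1 new [(4,0)] -> total=2
Click 3 (5,2) count=0: revealed 15 new [(2,1) (2,2) (2,3) (3,1) (3,2) (3,3) (4,1) (4,2) (4,3) (4,4) (5,1) (5,2) (5,3) (5,4) (5,5)] -> total=17

Answer: 17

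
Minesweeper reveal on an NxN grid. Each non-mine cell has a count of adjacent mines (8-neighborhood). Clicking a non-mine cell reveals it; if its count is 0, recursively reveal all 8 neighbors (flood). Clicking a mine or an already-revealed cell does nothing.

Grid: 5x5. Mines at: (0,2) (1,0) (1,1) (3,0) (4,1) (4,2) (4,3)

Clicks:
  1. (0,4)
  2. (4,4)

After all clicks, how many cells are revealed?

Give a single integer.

Answer: 12

Derivation:
Click 1 (0,4) count=0: revealed 11 new [(0,3) (0,4) (1,2) (1,3) (1,4) (2,2) (2,3) (2,4) (3,2) (3,3) (3,4)] -> total=11
Click 2 (4,4) count=1: revealed 1 new [(4,4)] -> total=12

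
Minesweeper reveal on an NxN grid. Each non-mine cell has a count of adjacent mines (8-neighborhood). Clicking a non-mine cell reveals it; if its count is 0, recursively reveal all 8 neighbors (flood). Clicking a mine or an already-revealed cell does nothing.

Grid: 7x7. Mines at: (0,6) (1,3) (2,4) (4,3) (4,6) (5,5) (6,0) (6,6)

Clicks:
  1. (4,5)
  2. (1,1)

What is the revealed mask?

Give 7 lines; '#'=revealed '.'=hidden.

Answer: ###....
###....
###....
###....
###..#.
###....
.......

Derivation:
Click 1 (4,5) count=2: revealed 1 new [(4,5)] -> total=1
Click 2 (1,1) count=0: revealed 18 new [(0,0) (0,1) (0,2) (1,0) (1,1) (1,2) (2,0) (2,1) (2,2) (3,0) (3,1) (3,2) (4,0) (4,1) (4,2) (5,0) (5,1) (5,2)] -> total=19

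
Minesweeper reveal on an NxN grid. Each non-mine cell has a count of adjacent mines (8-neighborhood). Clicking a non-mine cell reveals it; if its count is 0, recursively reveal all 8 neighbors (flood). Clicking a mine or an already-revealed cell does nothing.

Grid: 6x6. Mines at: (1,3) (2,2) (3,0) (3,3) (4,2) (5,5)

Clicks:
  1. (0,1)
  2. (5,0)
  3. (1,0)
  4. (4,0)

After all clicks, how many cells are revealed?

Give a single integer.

Answer: 12

Derivation:
Click 1 (0,1) count=0: revealed 8 new [(0,0) (0,1) (0,2) (1,0) (1,1) (1,2) (2,0) (2,1)] -> total=8
Click 2 (5,0) count=0: revealed 4 new [(4,0) (4,1) (5,0) (5,1)] -> total=12
Click 3 (1,0) count=0: revealed 0 new [(none)] -> total=12
Click 4 (4,0) count=1: revealed 0 new [(none)] -> total=12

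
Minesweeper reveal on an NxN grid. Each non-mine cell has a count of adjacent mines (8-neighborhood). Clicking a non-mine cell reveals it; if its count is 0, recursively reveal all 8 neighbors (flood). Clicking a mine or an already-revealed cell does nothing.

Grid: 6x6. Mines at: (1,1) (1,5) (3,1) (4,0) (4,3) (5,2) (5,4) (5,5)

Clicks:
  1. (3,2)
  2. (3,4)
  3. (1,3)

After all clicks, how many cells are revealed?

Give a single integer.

Answer: 12

Derivation:
Click 1 (3,2) count=2: revealed 1 new [(3,2)] -> total=1
Click 2 (3,4) count=1: revealed 1 new [(3,4)] -> total=2
Click 3 (1,3) count=0: revealed 10 new [(0,2) (0,3) (0,4) (1,2) (1,3) (1,4) (2,2) (2,3) (2,4) (3,3)] -> total=12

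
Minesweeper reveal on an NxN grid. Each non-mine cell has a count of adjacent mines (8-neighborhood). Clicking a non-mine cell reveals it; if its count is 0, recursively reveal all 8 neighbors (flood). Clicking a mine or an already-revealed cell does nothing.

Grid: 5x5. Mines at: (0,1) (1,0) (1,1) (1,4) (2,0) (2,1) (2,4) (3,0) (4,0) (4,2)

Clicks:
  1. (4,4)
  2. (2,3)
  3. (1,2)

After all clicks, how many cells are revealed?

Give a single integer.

Click 1 (4,4) count=0: revealed 4 new [(3,3) (3,4) (4,3) (4,4)] -> total=4
Click 2 (2,3) count=2: revealed 1 new [(2,3)] -> total=5
Click 3 (1,2) count=3: revealed 1 new [(1,2)] -> total=6

Answer: 6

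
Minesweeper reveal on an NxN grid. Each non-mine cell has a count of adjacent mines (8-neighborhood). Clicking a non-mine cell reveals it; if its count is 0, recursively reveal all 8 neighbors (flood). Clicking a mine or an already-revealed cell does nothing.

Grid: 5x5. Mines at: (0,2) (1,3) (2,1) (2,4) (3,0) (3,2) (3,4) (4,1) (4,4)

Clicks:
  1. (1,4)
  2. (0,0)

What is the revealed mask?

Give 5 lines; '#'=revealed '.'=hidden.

Click 1 (1,4) count=2: revealed 1 new [(1,4)] -> total=1
Click 2 (0,0) count=0: revealed 4 new [(0,0) (0,1) (1,0) (1,1)] -> total=5

Answer: ##...
##..#
.....
.....
.....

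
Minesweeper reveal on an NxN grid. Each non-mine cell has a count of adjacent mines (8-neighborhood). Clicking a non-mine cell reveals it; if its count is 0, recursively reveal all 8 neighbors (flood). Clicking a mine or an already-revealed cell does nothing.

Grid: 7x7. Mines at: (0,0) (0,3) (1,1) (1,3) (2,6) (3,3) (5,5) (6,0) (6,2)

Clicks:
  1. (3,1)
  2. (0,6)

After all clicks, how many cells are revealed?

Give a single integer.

Click 1 (3,1) count=0: revealed 12 new [(2,0) (2,1) (2,2) (3,0) (3,1) (3,2) (4,0) (4,1) (4,2) (5,0) (5,1) (5,2)] -> total=12
Click 2 (0,6) count=0: revealed 6 new [(0,4) (0,5) (0,6) (1,4) (1,5) (1,6)] -> total=18

Answer: 18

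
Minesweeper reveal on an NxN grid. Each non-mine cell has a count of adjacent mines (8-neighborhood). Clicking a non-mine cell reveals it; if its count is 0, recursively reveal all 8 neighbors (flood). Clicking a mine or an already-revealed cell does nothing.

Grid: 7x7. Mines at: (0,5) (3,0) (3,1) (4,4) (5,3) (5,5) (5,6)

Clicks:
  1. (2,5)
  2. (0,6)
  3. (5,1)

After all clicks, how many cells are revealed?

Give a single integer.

Answer: 36

Derivation:
Click 1 (2,5) count=0: revealed 26 new [(0,0) (0,1) (0,2) (0,3) (0,4) (1,0) (1,1) (1,2) (1,3) (1,4) (1,5) (1,6) (2,0) (2,1) (2,2) (2,3) (2,4) (2,5) (2,6) (3,2) (3,3) (3,4) (3,5) (3,6) (4,5) (4,6)] -> total=26
Click 2 (0,6) count=1: revealed 1 new [(0,6)] -> total=27
Click 3 (5,1) count=0: revealed 9 new [(4,0) (4,1) (4,2) (5,0) (5,1) (5,2) (6,0) (6,1) (6,2)] -> total=36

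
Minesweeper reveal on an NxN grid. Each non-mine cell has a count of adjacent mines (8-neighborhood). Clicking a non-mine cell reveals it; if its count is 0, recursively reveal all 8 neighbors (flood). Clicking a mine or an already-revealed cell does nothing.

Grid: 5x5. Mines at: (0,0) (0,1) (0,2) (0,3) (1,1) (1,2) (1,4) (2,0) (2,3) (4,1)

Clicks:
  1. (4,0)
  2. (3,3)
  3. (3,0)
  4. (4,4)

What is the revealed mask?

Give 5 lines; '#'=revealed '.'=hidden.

Answer: .....
.....
.....
#.###
#.###

Derivation:
Click 1 (4,0) count=1: revealed 1 new [(4,0)] -> total=1
Click 2 (3,3) count=1: revealed 1 new [(3,3)] -> total=2
Click 3 (3,0) count=2: revealed 1 new [(3,0)] -> total=3
Click 4 (4,4) count=0: revealed 5 new [(3,2) (3,4) (4,2) (4,3) (4,4)] -> total=8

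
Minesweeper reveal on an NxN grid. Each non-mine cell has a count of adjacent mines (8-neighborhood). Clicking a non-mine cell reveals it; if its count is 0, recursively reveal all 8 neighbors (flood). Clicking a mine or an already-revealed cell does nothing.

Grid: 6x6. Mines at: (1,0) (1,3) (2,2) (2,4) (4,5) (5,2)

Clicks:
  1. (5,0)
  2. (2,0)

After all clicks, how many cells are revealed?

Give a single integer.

Answer: 8

Derivation:
Click 1 (5,0) count=0: revealed 8 new [(2,0) (2,1) (3,0) (3,1) (4,0) (4,1) (5,0) (5,1)] -> total=8
Click 2 (2,0) count=1: revealed 0 new [(none)] -> total=8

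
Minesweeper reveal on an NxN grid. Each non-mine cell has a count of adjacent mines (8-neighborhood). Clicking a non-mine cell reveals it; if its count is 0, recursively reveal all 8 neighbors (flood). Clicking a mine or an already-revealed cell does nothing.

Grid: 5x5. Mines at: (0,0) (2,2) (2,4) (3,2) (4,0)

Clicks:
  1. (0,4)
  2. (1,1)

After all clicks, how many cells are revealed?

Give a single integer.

Answer: 8

Derivation:
Click 1 (0,4) count=0: revealed 8 new [(0,1) (0,2) (0,3) (0,4) (1,1) (1,2) (1,3) (1,4)] -> total=8
Click 2 (1,1) count=2: revealed 0 new [(none)] -> total=8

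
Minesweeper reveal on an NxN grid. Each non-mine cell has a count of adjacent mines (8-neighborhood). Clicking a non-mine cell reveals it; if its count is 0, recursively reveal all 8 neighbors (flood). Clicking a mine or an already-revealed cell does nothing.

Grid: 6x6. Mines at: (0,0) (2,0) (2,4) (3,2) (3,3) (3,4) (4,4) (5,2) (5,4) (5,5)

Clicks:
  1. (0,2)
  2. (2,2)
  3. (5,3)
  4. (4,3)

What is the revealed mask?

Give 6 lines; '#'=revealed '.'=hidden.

Click 1 (0,2) count=0: revealed 13 new [(0,1) (0,2) (0,3) (0,4) (0,5) (1,1) (1,2) (1,3) (1,4) (1,5) (2,1) (2,2) (2,3)] -> total=13
Click 2 (2,2) count=2: revealed 0 new [(none)] -> total=13
Click 3 (5,3) count=3: revealed 1 new [(5,3)] -> total=14
Click 4 (4,3) count=6: revealed 1 new [(4,3)] -> total=15

Answer: .#####
.#####
.###..
......
...#..
...#..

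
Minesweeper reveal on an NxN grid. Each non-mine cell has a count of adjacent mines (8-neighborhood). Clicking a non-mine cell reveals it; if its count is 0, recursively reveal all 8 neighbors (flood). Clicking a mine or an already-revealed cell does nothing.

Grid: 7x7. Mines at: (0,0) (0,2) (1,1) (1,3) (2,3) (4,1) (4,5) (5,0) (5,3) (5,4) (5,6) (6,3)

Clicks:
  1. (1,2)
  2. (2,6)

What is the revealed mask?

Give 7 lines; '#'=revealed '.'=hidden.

Answer: ....###
..#.###
....###
....###
.......
.......
.......

Derivation:
Click 1 (1,2) count=4: revealed 1 new [(1,2)] -> total=1
Click 2 (2,6) count=0: revealed 12 new [(0,4) (0,5) (0,6) (1,4) (1,5) (1,6) (2,4) (2,5) (2,6) (3,4) (3,5) (3,6)] -> total=13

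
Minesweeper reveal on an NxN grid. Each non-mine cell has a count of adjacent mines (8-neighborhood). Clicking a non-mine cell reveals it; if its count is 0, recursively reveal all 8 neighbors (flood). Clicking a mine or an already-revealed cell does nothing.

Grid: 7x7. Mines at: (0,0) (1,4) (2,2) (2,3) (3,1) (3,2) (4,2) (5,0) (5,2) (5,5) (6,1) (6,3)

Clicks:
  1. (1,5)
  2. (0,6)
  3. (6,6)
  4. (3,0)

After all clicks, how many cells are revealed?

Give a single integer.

Click 1 (1,5) count=1: revealed 1 new [(1,5)] -> total=1
Click 2 (0,6) count=0: revealed 12 new [(0,5) (0,6) (1,6) (2,4) (2,5) (2,6) (3,4) (3,5) (3,6) (4,4) (4,5) (4,6)] -> total=13
Click 3 (6,6) count=1: revealed 1 new [(6,6)] -> total=14
Click 4 (3,0) count=1: revealed 1 new [(3,0)] -> total=15

Answer: 15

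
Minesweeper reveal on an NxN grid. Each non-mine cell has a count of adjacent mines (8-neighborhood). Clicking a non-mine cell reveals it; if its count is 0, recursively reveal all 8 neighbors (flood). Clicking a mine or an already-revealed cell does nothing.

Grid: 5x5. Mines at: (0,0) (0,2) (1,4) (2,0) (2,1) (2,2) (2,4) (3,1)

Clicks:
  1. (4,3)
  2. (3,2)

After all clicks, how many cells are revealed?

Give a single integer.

Click 1 (4,3) count=0: revealed 6 new [(3,2) (3,3) (3,4) (4,2) (4,3) (4,4)] -> total=6
Click 2 (3,2) count=3: revealed 0 new [(none)] -> total=6

Answer: 6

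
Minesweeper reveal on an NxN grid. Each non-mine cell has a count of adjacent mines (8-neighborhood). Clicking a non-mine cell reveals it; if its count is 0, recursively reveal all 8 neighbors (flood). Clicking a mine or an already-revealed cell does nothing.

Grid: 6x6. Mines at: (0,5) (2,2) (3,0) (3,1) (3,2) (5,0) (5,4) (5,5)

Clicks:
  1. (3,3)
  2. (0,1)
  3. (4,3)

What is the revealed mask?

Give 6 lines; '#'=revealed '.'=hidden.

Click 1 (3,3) count=2: revealed 1 new [(3,3)] -> total=1
Click 2 (0,1) count=0: revealed 12 new [(0,0) (0,1) (0,2) (0,3) (0,4) (1,0) (1,1) (1,2) (1,3) (1,4) (2,0) (2,1)] -> total=13
Click 3 (4,3) count=2: revealed 1 new [(4,3)] -> total=14

Answer: #####.
#####.
##....
...#..
...#..
......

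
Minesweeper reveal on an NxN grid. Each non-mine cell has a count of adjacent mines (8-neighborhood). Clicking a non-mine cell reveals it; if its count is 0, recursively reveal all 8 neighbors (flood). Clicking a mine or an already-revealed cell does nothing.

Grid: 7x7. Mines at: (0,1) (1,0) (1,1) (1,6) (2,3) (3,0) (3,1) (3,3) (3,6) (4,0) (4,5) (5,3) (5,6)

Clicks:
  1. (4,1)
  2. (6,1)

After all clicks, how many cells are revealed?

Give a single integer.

Click 1 (4,1) count=3: revealed 1 new [(4,1)] -> total=1
Click 2 (6,1) count=0: revealed 6 new [(5,0) (5,1) (5,2) (6,0) (6,1) (6,2)] -> total=7

Answer: 7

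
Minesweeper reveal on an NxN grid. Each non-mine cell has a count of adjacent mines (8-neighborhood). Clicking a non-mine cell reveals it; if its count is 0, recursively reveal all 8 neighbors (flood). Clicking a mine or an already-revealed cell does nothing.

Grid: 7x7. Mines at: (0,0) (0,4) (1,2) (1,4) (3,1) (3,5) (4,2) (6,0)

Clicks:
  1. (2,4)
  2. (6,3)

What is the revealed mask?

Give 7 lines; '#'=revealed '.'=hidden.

Click 1 (2,4) count=2: revealed 1 new [(2,4)] -> total=1
Click 2 (6,3) count=0: revealed 16 new [(4,3) (4,4) (4,5) (4,6) (5,1) (5,2) (5,3) (5,4) (5,5) (5,6) (6,1) (6,2) (6,3) (6,4) (6,5) (6,6)] -> total=17

Answer: .......
.......
....#..
.......
...####
.######
.######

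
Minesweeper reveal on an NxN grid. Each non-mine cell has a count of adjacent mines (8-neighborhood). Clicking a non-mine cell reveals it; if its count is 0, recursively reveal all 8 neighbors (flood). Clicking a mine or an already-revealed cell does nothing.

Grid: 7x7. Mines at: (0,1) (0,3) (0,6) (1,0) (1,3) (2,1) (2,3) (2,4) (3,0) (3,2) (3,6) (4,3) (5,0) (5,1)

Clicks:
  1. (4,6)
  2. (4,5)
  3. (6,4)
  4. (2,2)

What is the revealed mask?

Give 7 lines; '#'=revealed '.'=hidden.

Click 1 (4,6) count=1: revealed 1 new [(4,6)] -> total=1
Click 2 (4,5) count=1: revealed 1 new [(4,5)] -> total=2
Click 3 (6,4) count=0: revealed 11 new [(4,4) (5,2) (5,3) (5,4) (5,5) (5,6) (6,2) (6,3) (6,4) (6,5) (6,6)] -> total=13
Click 4 (2,2) count=4: revealed 1 new [(2,2)] -> total=14

Answer: .......
.......
..#....
.......
....###
..#####
..#####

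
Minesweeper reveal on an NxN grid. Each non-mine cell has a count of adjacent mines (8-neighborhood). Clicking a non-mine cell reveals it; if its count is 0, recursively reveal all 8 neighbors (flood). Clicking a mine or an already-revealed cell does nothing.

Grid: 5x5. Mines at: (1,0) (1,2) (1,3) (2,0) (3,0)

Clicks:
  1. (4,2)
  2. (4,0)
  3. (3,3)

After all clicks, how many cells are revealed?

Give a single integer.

Click 1 (4,2) count=0: revealed 12 new [(2,1) (2,2) (2,3) (2,4) (3,1) (3,2) (3,3) (3,4) (4,1) (4,2) (4,3) (4,4)] -> total=12
Click 2 (4,0) count=1: revealed 1 new [(4,0)] -> total=13
Click 3 (3,3) count=0: revealed 0 new [(none)] -> total=13

Answer: 13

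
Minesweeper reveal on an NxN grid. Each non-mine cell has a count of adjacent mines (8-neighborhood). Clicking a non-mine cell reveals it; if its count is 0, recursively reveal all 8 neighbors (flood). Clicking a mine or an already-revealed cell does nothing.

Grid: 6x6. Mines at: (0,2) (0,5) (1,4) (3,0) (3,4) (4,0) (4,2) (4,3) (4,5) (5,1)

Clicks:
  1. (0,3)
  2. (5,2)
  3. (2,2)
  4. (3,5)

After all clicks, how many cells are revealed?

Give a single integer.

Click 1 (0,3) count=2: revealed 1 new [(0,3)] -> total=1
Click 2 (5,2) count=3: revealed 1 new [(5,2)] -> total=2
Click 3 (2,2) count=0: revealed 9 new [(1,1) (1,2) (1,3) (2,1) (2,2) (2,3) (3,1) (3,2) (3,3)] -> total=11
Click 4 (3,5) count=2: revealed 1 new [(3,5)] -> total=12

Answer: 12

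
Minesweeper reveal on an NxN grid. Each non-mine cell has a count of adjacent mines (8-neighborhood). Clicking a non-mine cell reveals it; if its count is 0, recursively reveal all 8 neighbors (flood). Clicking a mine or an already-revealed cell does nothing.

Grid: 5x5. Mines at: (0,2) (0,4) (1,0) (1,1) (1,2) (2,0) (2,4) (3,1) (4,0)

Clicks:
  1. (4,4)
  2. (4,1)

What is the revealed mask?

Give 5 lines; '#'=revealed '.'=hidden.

Click 1 (4,4) count=0: revealed 6 new [(3,2) (3,3) (3,4) (4,2) (4,3) (4,4)] -> total=6
Click 2 (4,1) count=2: revealed 1 new [(4,1)] -> total=7

Answer: .....
.....
.....
..###
.####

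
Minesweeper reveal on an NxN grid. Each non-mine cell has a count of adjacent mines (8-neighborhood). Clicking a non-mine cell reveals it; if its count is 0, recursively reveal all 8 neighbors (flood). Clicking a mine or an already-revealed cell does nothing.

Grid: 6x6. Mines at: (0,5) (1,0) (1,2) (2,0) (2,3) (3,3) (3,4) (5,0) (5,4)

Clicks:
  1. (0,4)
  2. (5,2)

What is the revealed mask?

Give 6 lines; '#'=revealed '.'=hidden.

Click 1 (0,4) count=1: revealed 1 new [(0,4)] -> total=1
Click 2 (5,2) count=0: revealed 6 new [(4,1) (4,2) (4,3) (5,1) (5,2) (5,3)] -> total=7

Answer: ....#.
......
......
......
.###..
.###..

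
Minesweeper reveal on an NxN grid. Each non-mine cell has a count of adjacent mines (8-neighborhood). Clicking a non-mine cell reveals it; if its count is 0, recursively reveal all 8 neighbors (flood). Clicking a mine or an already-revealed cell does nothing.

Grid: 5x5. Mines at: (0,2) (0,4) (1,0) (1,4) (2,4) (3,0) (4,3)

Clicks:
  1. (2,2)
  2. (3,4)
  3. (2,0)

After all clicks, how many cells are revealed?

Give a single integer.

Click 1 (2,2) count=0: revealed 9 new [(1,1) (1,2) (1,3) (2,1) (2,2) (2,3) (3,1) (3,2) (3,3)] -> total=9
Click 2 (3,4) count=2: revealed 1 new [(3,4)] -> total=10
Click 3 (2,0) count=2: revealed 1 new [(2,0)] -> total=11

Answer: 11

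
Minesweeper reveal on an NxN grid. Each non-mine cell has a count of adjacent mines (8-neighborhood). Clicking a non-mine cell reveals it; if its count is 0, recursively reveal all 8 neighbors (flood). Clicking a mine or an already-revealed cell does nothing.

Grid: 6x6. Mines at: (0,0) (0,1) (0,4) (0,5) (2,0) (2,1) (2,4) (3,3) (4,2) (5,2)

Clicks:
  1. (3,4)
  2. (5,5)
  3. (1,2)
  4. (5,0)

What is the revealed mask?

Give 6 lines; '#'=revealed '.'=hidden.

Answer: ......
..#...
......
##..##
##.###
##.###

Derivation:
Click 1 (3,4) count=2: revealed 1 new [(3,4)] -> total=1
Click 2 (5,5) count=0: revealed 7 new [(3,5) (4,3) (4,4) (4,5) (5,3) (5,4) (5,5)] -> total=8
Click 3 (1,2) count=2: revealed 1 new [(1,2)] -> total=9
Click 4 (5,0) count=0: revealed 6 new [(3,0) (3,1) (4,0) (4,1) (5,0) (5,1)] -> total=15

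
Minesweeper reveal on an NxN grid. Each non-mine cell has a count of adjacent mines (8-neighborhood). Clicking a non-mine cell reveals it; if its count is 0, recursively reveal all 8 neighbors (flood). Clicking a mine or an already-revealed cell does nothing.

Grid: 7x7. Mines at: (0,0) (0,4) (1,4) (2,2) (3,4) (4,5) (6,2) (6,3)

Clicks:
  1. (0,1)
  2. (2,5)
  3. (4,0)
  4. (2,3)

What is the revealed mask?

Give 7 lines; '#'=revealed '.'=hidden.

Click 1 (0,1) count=1: revealed 1 new [(0,1)] -> total=1
Click 2 (2,5) count=2: revealed 1 new [(2,5)] -> total=2
Click 3 (4,0) count=0: revealed 18 new [(1,0) (1,1) (2,0) (2,1) (3,0) (3,1) (3,2) (3,3) (4,0) (4,1) (4,2) (4,3) (5,0) (5,1) (5,2) (5,3) (6,0) (6,1)] -> total=20
Click 4 (2,3) count=3: revealed 1 new [(2,3)] -> total=21

Answer: .#.....
##.....
##.#.#.
####...
####...
####...
##.....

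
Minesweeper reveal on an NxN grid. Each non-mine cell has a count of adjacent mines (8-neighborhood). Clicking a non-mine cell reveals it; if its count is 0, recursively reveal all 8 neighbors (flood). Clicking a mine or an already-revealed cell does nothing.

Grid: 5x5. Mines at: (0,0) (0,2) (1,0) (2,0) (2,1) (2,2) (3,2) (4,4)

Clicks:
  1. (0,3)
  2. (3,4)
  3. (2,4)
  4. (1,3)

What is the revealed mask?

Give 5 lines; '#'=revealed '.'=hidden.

Answer: ...##
...##
...##
...##
.....

Derivation:
Click 1 (0,3) count=1: revealed 1 new [(0,3)] -> total=1
Click 2 (3,4) count=1: revealed 1 new [(3,4)] -> total=2
Click 3 (2,4) count=0: revealed 6 new [(0,4) (1,3) (1,4) (2,3) (2,4) (3,3)] -> total=8
Click 4 (1,3) count=2: revealed 0 new [(none)] -> total=8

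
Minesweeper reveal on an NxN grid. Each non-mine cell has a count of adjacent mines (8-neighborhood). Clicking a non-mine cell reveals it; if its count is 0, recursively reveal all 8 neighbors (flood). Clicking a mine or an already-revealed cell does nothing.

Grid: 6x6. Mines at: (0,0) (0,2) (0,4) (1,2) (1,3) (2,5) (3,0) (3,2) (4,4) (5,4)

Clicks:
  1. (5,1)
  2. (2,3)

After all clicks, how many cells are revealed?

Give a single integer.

Click 1 (5,1) count=0: revealed 8 new [(4,0) (4,1) (4,2) (4,3) (5,0) (5,1) (5,2) (5,3)] -> total=8
Click 2 (2,3) count=3: revealed 1 new [(2,3)] -> total=9

Answer: 9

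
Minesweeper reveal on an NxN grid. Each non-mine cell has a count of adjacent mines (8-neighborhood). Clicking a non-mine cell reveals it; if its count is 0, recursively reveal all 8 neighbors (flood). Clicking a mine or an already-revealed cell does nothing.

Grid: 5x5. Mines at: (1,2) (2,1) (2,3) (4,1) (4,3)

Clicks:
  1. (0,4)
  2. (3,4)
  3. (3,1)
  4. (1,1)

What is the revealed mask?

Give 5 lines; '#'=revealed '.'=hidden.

Answer: ...##
.#.##
.....
.#..#
.....

Derivation:
Click 1 (0,4) count=0: revealed 4 new [(0,3) (0,4) (1,3) (1,4)] -> total=4
Click 2 (3,4) count=2: revealed 1 new [(3,4)] -> total=5
Click 3 (3,1) count=2: revealed 1 new [(3,1)] -> total=6
Click 4 (1,1) count=2: revealed 1 new [(1,1)] -> total=7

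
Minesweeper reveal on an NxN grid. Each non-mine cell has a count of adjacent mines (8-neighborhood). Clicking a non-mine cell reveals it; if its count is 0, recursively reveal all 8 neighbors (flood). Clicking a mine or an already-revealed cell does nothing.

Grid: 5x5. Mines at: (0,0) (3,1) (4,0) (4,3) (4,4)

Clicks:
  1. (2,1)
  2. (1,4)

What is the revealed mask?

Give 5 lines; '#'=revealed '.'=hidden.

Answer: .####
.####
.####
..###
.....

Derivation:
Click 1 (2,1) count=1: revealed 1 new [(2,1)] -> total=1
Click 2 (1,4) count=0: revealed 14 new [(0,1) (0,2) (0,3) (0,4) (1,1) (1,2) (1,3) (1,4) (2,2) (2,3) (2,4) (3,2) (3,3) (3,4)] -> total=15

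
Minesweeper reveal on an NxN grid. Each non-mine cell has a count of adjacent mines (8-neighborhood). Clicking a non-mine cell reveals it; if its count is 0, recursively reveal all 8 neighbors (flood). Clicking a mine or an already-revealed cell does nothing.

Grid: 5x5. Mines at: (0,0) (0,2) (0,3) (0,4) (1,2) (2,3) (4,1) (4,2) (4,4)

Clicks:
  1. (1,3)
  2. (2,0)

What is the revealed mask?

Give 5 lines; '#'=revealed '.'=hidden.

Answer: .....
##.#.
##...
##...
.....

Derivation:
Click 1 (1,3) count=5: revealed 1 new [(1,3)] -> total=1
Click 2 (2,0) count=0: revealed 6 new [(1,0) (1,1) (2,0) (2,1) (3,0) (3,1)] -> total=7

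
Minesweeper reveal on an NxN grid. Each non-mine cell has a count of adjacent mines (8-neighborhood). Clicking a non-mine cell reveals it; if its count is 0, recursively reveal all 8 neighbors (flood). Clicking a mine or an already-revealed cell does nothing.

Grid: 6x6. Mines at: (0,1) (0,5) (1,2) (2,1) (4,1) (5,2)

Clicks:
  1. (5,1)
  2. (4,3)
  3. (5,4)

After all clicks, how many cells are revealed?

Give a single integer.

Click 1 (5,1) count=2: revealed 1 new [(5,1)] -> total=1
Click 2 (4,3) count=1: revealed 1 new [(4,3)] -> total=2
Click 3 (5,4) count=0: revealed 17 new [(1,3) (1,4) (1,5) (2,2) (2,3) (2,4) (2,5) (3,2) (3,3) (3,4) (3,5) (4,2) (4,4) (4,5) (5,3) (5,4) (5,5)] -> total=19

Answer: 19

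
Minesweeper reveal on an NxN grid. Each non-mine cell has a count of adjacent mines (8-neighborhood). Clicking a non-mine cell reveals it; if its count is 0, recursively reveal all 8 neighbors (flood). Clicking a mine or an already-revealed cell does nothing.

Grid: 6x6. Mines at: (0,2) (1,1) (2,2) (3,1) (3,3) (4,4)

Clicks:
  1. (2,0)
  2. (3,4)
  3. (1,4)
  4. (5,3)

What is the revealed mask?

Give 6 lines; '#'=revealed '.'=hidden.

Click 1 (2,0) count=2: revealed 1 new [(2,0)] -> total=1
Click 2 (3,4) count=2: revealed 1 new [(3,4)] -> total=2
Click 3 (1,4) count=0: revealed 10 new [(0,3) (0,4) (0,5) (1,3) (1,4) (1,5) (2,3) (2,4) (2,5) (3,5)] -> total=12
Click 4 (5,3) count=1: revealed 1 new [(5,3)] -> total=13

Answer: ...###
...###
#..###
....##
......
...#..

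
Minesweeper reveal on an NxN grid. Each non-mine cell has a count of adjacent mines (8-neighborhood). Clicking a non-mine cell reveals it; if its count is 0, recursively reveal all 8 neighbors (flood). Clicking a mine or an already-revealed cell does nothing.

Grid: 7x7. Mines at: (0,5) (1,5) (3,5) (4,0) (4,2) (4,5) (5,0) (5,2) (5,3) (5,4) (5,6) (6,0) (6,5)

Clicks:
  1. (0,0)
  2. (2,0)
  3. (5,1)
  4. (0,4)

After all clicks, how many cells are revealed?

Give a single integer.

Answer: 21

Derivation:
Click 1 (0,0) count=0: revealed 20 new [(0,0) (0,1) (0,2) (0,3) (0,4) (1,0) (1,1) (1,2) (1,3) (1,4) (2,0) (2,1) (2,2) (2,3) (2,4) (3,0) (3,1) (3,2) (3,3) (3,4)] -> total=20
Click 2 (2,0) count=0: revealed 0 new [(none)] -> total=20
Click 3 (5,1) count=5: revealed 1 new [(5,1)] -> total=21
Click 4 (0,4) count=2: revealed 0 new [(none)] -> total=21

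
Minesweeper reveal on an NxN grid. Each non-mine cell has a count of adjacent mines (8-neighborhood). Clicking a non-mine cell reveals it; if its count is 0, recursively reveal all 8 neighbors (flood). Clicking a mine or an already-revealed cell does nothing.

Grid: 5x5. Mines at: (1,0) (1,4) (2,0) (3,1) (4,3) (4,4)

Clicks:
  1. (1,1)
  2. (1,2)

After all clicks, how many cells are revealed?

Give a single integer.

Click 1 (1,1) count=2: revealed 1 new [(1,1)] -> total=1
Click 2 (1,2) count=0: revealed 8 new [(0,1) (0,2) (0,3) (1,2) (1,3) (2,1) (2,2) (2,3)] -> total=9

Answer: 9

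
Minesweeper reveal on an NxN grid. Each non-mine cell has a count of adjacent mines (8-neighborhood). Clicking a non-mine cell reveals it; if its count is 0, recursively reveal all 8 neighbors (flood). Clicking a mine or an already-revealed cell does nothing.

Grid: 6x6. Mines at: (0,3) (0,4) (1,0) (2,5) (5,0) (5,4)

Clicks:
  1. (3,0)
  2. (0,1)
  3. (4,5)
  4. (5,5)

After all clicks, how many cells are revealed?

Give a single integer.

Answer: 25

Derivation:
Click 1 (3,0) count=0: revealed 22 new [(1,1) (1,2) (1,3) (1,4) (2,0) (2,1) (2,2) (2,3) (2,4) (3,0) (3,1) (3,2) (3,3) (3,4) (4,0) (4,1) (4,2) (4,3) (4,4) (5,1) (5,2) (5,3)] -> total=22
Click 2 (0,1) count=1: revealed 1 new [(0,1)] -> total=23
Click 3 (4,5) count=1: revealed 1 new [(4,5)] -> total=24
Click 4 (5,5) count=1: revealed 1 new [(5,5)] -> total=25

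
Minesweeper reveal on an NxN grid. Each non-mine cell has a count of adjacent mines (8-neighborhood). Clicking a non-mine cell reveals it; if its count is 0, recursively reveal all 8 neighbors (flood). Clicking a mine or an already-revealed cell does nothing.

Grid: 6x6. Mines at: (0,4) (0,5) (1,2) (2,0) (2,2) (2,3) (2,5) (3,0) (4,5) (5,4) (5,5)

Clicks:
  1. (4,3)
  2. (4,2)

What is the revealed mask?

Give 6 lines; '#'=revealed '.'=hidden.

Answer: ......
......
......
.###..
####..
####..

Derivation:
Click 1 (4,3) count=1: revealed 1 new [(4,3)] -> total=1
Click 2 (4,2) count=0: revealed 10 new [(3,1) (3,2) (3,3) (4,0) (4,1) (4,2) (5,0) (5,1) (5,2) (5,3)] -> total=11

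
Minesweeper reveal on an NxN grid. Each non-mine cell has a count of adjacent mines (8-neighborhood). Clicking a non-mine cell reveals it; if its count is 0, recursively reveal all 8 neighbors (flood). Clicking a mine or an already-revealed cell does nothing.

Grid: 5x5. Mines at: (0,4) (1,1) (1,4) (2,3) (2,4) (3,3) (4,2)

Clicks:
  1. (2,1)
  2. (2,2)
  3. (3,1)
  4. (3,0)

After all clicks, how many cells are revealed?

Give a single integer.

Answer: 7

Derivation:
Click 1 (2,1) count=1: revealed 1 new [(2,1)] -> total=1
Click 2 (2,2) count=3: revealed 1 new [(2,2)] -> total=2
Click 3 (3,1) count=1: revealed 1 new [(3,1)] -> total=3
Click 4 (3,0) count=0: revealed 4 new [(2,0) (3,0) (4,0) (4,1)] -> total=7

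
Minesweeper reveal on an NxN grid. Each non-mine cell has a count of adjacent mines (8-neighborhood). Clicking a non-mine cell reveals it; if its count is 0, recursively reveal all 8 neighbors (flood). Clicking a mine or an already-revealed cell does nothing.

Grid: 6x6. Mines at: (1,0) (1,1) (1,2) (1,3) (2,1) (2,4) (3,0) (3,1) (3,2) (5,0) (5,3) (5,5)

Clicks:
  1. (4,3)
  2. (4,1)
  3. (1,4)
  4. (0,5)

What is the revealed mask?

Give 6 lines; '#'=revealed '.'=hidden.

Answer: ....##
....##
......
......
.#.#..
......

Derivation:
Click 1 (4,3) count=2: revealed 1 new [(4,3)] -> total=1
Click 2 (4,1) count=4: revealed 1 new [(4,1)] -> total=2
Click 3 (1,4) count=2: revealed 1 new [(1,4)] -> total=3
Click 4 (0,5) count=0: revealed 3 new [(0,4) (0,5) (1,5)] -> total=6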